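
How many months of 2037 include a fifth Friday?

4

A month has five Fridays exactly when Friday falls within its first (length − 28) days.
Jan: 31 days, starts Thu → 5 of Thu, Fri, Sat ✓
Feb: 28 days, starts Sun → 5 of (none)
Mar: 31 days, starts Sun → 5 of Sun, Mon, Tue
Apr: 30 days, starts Wed → 5 of Wed, Thu
May: 31 days, starts Fri → 5 of Fri, Sat, Sun ✓
Jun: 30 days, starts Mon → 5 of Mon, Tue
Jul: 31 days, starts Wed → 5 of Wed, Thu, Fri ✓
Aug: 31 days, starts Sat → 5 of Sat, Sun, Mon
Sep: 30 days, starts Tue → 5 of Tue, Wed
Oct: 31 days, starts Thu → 5 of Thu, Fri, Sat ✓
Nov: 30 days, starts Sun → 5 of Sun, Mon
Dec: 31 days, starts Tue → 5 of Tue, Wed, Thu
Months with five Fridays: Jan, May, Jul, Oct.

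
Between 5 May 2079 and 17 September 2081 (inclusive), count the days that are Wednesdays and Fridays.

248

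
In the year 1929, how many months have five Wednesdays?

A month has five Wednesdays exactly when Wednesday falls within its first (length − 28) days.
Jan: 31 days, starts Tue → 5 of Tue, Wed, Thu ✓
Feb: 28 days, starts Fri → 5 of (none)
Mar: 31 days, starts Fri → 5 of Fri, Sat, Sun
Apr: 30 days, starts Mon → 5 of Mon, Tue
May: 31 days, starts Wed → 5 of Wed, Thu, Fri ✓
Jun: 30 days, starts Sat → 5 of Sat, Sun
Jul: 31 days, starts Mon → 5 of Mon, Tue, Wed ✓
Aug: 31 days, starts Thu → 5 of Thu, Fri, Sat
Sep: 30 days, starts Sun → 5 of Sun, Mon
Oct: 31 days, starts Tue → 5 of Tue, Wed, Thu ✓
Nov: 30 days, starts Fri → 5 of Fri, Sat
Dec: 31 days, starts Sun → 5 of Sun, Mon, Tue
Months with five Wednesdays: Jan, May, Jul, Oct.

4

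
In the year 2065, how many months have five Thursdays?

5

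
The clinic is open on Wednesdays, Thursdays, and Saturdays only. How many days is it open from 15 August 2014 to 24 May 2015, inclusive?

121

15 August 2014 is a Friday.
From 15 August 2014 to 24 May 2015 is 283 days inclusive.
283 = 7 × 40 + 3, so there are 40 full weeks plus 3 extra days.
Each full week contributes 3 days from the set (Wed, Thu, Sat): 40 × 3 = 120.
The 3 extra days are Fri, Sat, Sun — 1 of them qualifies.
Total: 120 + 1 = 121.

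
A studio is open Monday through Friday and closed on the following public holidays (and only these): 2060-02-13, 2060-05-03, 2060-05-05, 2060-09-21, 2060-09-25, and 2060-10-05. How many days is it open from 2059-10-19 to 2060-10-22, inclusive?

2059-10-19 is a Sunday.
That's 370 days from start to end, counting both.
370 = 7 × 52 + 6, so there are 52 full weeks plus 6 extra days.
Each full week contributes 5 weekdays (Mon–Fri): 52 × 5 = 260.
The 6 extra days are Sunday, Monday, Tuesday, Wednesday, Thursday, Friday — 5 of them qualify.
Total: 260 + 5 = 265.
Holidays: 2060-02-13 (Fri); 2060-05-03 (Mon); 2060-05-05 (Wed); 2060-09-21 (Tue); 2060-09-25 (Sat); 2060-10-05 (Tue).
5 of the 6 holidays fall on weekdays; the rest are weekends and were already excluded.
Business days: 265 − 5 = 260.

260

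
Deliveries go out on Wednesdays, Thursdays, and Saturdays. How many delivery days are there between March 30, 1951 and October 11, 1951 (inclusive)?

March 30, 1951 is a Friday.
From March 30, 1951 to October 11, 1951 is 196 days inclusive.
196 = 7 × 28, so the span is exactly 28 full weeks.
Each full week contributes 3 days from the set (Wed, Thu, Sat): 28 × 3 = 84.

84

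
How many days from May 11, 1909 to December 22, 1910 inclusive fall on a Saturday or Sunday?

168

May 11, 1909 is a Tuesday.
The range spans 591 days (inclusive of both endpoints).
591 = 7 × 84 + 3, so there are 84 full weeks plus 3 extra days.
Each full week contributes 2 days from the set (Sat, Sun): 84 × 2 = 168.
The 3 extra days are Tuesday, Wednesday, Thursday — none qualify.
Total: 168 + 0 = 168.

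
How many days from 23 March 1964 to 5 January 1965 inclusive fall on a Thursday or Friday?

82

23 March 1964 is a Monday.
The range spans 289 days (inclusive of both endpoints).
289 = 7 × 41 + 2, so there are 41 full weeks plus 2 extra days.
Each full week contributes 2 days from the set (Thu, Fri): 41 × 2 = 82.
The 2 extra days are Monday, Tuesday — none qualify.
Total: 82 + 0 = 82.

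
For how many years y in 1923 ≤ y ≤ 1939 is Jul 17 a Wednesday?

Day of week of July 17 in each year:
1923: Tue, 1924: Thu, 1925: Fri, 1926: Sat, 1927: Sun, 1928: Tue, 1929: Wed ✓, 1930: Thu, 1931: Fri, 1932: Sun, 1933: Mon, 1934: Tue, 1935: Wed ✓, 1936: Fri, 1937: Sat, 1938: Sun, 1939: Mon
Wednesdays: 1929, 1935.

2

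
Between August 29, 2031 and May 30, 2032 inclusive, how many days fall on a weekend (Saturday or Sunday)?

80

August 29, 2031 is a Friday.
The range spans 276 days (inclusive of both endpoints).
276 = 7 × 39 + 3, so there are 39 full weeks plus 3 extra days.
Each full week contributes 2 weekend days (Sat, Sun): 39 × 2 = 78.
The 3 extra days are Friday, Saturday, Sunday — 2 of them qualify.
Total: 78 + 2 = 80.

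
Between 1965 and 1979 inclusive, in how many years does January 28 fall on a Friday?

3

Day of week of January 28 in each year:
1965: Thu, 1966: Fri ✓, 1967: Sat, 1968: Sun, 1969: Tue, 1970: Wed, 1971: Thu, 1972: Fri ✓, 1973: Sun, 1974: Mon, 1975: Tue, 1976: Wed, 1977: Fri ✓, 1978: Sat, 1979: Sun
Fridays: 1966, 1972, 1977.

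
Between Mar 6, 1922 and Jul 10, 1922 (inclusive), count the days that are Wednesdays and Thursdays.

36

Mar 6, 1922 is a Monday.
The range spans 127 days (inclusive of both endpoints).
127 = 7 × 18 + 1, so there are 18 full weeks plus 1 extra day.
Each full week contributes 2 days from the set (Wed, Thu): 18 × 2 = 36.
The 1 extra day is Monday — none qualify.
Total: 36 + 0 = 36.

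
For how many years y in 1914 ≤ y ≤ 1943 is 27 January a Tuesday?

5

Day of week of January 27 in each year:
1914: Tue ✓, 1915: Wed, 1916: Thu, 1917: Sat, 1918: Sun, 1919: Mon, 1920: Tue ✓, 1921: Thu, 1922: Fri, 1923: Sat, 1924: Sun, 1925: Tue ✓, 1926: Wed, 1927: Thu, 1928: Fri, 1929: Sun, 1930: Mon, 1931: Tue ✓, 1932: Wed, 1933: Fri, 1934: Sat, 1935: Sun, 1936: Mon, 1937: Wed, 1938: Thu, 1939: Fri, 1940: Sat, 1941: Mon, 1942: Tue ✓, 1943: Wed
Tuesdays: 1914, 1920, 1925, 1931, 1942.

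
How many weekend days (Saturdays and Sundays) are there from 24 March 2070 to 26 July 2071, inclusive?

24 March 2070 is a Monday.
The range spans 490 days (inclusive of both endpoints).
490 = 7 × 70, so the span is exactly 70 full weeks.
Each full week contributes 2 weekend days (Sat, Sun): 70 × 2 = 140.
Total: 140.

140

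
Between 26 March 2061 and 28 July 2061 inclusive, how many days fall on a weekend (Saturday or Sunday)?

36

26 March 2061 is a Saturday.
The range spans 125 days (inclusive of both endpoints).
125 = 7 × 17 + 6, so there are 17 full weeks plus 6 extra days.
Each full week contributes 2 weekend days (Sat, Sun): 17 × 2 = 34.
The 6 extra days are Saturday, Sunday, Monday, Tuesday, Wednesday, Thursday — 2 of them qualify.
Total: 34 + 2 = 36.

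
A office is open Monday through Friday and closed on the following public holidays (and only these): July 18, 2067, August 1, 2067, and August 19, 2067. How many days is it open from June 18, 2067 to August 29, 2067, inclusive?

48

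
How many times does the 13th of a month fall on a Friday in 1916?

1

The 13th falls on a Friday when the month's 13th has weekday Fri.
Jan 13 is Thu; Feb 13 is Sun; Mar 13 is Mon; Apr 13 is Thu; May 13 is Sat; Jun 13 is Tue; Jul 13 is Thu; Aug 13 is Sun; Sep 13 is Wed; Oct 13 is Fri ✓; Nov 13 is Mon; Dec 13 is Wed.
Friday the 13ths: Oct.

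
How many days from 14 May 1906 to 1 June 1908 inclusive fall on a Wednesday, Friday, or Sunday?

321

14 May 1906 is a Monday.
That's 750 days from start to end, counting both.
750 = 7 × 107 + 1, so there are 107 full weeks plus 1 extra day.
Each full week contributes 3 days from the set (Wed, Fri, Sun): 107 × 3 = 321.
The 1 extra day is Monday — none qualify.
Total: 321 + 0 = 321.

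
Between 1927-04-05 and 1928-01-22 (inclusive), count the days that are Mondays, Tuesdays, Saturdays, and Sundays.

1927-04-05 is a Tuesday.
From 1927-04-05 to 1928-01-22 is 293 days inclusive.
293 = 7 × 41 + 6, so there are 41 full weeks plus 6 extra days.
Each full week contributes 4 days from the set (Mon, Tue, Sat, Sun): 41 × 4 = 164.
The 6 extra days are Tuesday, Wednesday, Thursday, Friday, Saturday, Sunday — 3 of them qualify.
Total: 164 + 3 = 167.

167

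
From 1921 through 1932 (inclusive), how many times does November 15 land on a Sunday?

Day of week of November 15 in each year:
1921: Tue, 1922: Wed, 1923: Thu, 1924: Sat, 1925: Sun ✓, 1926: Mon, 1927: Tue, 1928: Thu, 1929: Fri, 1930: Sat, 1931: Sun ✓, 1932: Tue
Sundays: 1925, 1931.

2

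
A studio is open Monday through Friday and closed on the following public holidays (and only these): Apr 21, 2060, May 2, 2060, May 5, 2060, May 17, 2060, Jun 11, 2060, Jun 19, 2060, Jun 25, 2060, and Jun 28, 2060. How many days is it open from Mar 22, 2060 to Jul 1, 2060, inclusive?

68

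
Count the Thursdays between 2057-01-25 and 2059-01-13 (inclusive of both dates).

2057-01-25 is a Thursday.
The range spans 719 days (inclusive of both endpoints).
719 = 7 × 102 + 5, so there are 102 full weeks plus 5 extra days.
Each full week contributes one Thursday: 102 so far.
The 5 extra days are Thu, Fri, Sat, Sun, Mon — 1 of them qualifies.
Total: 102 + 1 = 103.

103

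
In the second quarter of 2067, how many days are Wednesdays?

2067-04-01 is a Friday.
That's 91 days from start to end, counting both.
91 = 7 × 13, so the span is exactly 13 full weeks.
Each full week contributes one Wednesday: 13 so far.

13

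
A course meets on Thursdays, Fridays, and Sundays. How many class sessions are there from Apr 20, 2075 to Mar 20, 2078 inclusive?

457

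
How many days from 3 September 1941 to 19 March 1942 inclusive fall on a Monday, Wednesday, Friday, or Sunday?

3 September 1941 is a Wednesday.
From 3 September 1941 to 19 March 1942 is 198 days inclusive.
198 = 7 × 28 + 2, so there are 28 full weeks plus 2 extra days.
Each full week contributes 4 days from the set (Mon, Wed, Fri, Sun): 28 × 4 = 112.
The 2 extra days are Wed, Thu — 1 of them qualifies.
Total: 112 + 1 = 113.

113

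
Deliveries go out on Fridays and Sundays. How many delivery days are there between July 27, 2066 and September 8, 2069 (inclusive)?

July 27, 2066 is a Tuesday.
The range spans 1140 days (inclusive of both endpoints).
1140 = 7 × 162 + 6, so there are 162 full weeks plus 6 extra days.
Each full week contributes 2 days from the set (Fri, Sun): 162 × 2 = 324.
The 6 extra days are Tue, Wed, Thu, Fri, Sat, Sun — 2 of them qualify.
Total: 324 + 2 = 326.

326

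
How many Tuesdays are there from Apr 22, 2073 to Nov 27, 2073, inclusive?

Apr 22, 2073 is a Saturday.
The range spans 220 days (inclusive of both endpoints).
220 = 7 × 31 + 3, so there are 31 full weeks plus 3 extra days.
Each full week contributes one Tuesday: 31 so far.
The 3 extra days are Saturday, Sunday, Monday — none qualify.
Total: 31 + 0 = 31.

31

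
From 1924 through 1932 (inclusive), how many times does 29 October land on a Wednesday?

2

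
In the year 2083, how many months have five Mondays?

4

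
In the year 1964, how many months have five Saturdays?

4

A month has five Saturdays exactly when Saturday falls within its first (length − 28) days.
Jan: 31 days, starts Wed → 5 of Wed, Thu, Fri
Feb: 29 days, starts Sat → 5 of Sat ✓
Mar: 31 days, starts Sun → 5 of Sun, Mon, Tue
Apr: 30 days, starts Wed → 5 of Wed, Thu
May: 31 days, starts Fri → 5 of Fri, Sat, Sun ✓
Jun: 30 days, starts Mon → 5 of Mon, Tue
Jul: 31 days, starts Wed → 5 of Wed, Thu, Fri
Aug: 31 days, starts Sat → 5 of Sat, Sun, Mon ✓
Sep: 30 days, starts Tue → 5 of Tue, Wed
Oct: 31 days, starts Thu → 5 of Thu, Fri, Sat ✓
Nov: 30 days, starts Sun → 5 of Sun, Mon
Dec: 31 days, starts Tue → 5 of Tue, Wed, Thu
Months with five Saturdays: Feb, May, Aug, Oct.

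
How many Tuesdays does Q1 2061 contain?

Jan 1, 2061 is a Saturday.
From Jan 1, 2061 to Mar 31, 2061 is 90 days inclusive.
90 = 7 × 12 + 6, so there are 12 full weeks plus 6 extra days.
Each full week contributes one Tuesday: 12 so far.
The 6 extra days are Sat, Sun, Mon, Tue, Wed, Thu — 1 of them qualifies.
Total: 12 + 1 = 13.

13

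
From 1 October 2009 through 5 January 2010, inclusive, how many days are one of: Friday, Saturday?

1 October 2009 is a Thursday.
That's 97 days from start to end, counting both.
97 = 7 × 13 + 6, so there are 13 full weeks plus 6 extra days.
Each full week contributes 2 days from the set (Fri, Sat): 13 × 2 = 26.
The 6 extra days are Thu, Fri, Sat, Sun, Mon, Tue — 2 of them qualify.
Total: 26 + 2 = 28.

28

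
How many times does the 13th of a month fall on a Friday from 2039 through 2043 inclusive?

10

Friday-the-13ths by year:
2039: May
2040: Jan, Apr, Jul
2041: Sep, Dec
2042: Jun
2043: Feb, Mar, Nov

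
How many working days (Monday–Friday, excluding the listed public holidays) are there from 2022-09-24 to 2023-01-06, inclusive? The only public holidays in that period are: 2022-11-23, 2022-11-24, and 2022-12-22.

72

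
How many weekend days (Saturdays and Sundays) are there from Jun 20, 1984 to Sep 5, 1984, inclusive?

22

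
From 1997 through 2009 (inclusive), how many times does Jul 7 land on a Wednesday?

Day of week of July 7 in each year:
1997: Mon, 1998: Tue, 1999: Wed ✓, 2000: Fri, 2001: Sat, 2002: Sun, 2003: Mon, 2004: Wed ✓, 2005: Thu, 2006: Fri, 2007: Sat, 2008: Mon, 2009: Tue
Wednesdays: 1999, 2004.

2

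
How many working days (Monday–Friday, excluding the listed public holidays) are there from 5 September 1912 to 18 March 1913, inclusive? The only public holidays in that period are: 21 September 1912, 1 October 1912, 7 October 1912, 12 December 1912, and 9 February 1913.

136 working days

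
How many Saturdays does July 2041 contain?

4

1 July 2041 is a Monday.
From 1 July 2041 to 31 July 2041 is 31 days inclusive.
31 = 7 × 4 + 3, so there are 4 full weeks plus 3 extra days.
Each full week contributes one Saturday: 4 so far.
The 3 extra days are Monday, Tuesday, Wednesday — none qualify.
Total: 4 + 0 = 4.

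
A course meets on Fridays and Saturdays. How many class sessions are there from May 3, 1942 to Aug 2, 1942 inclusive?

May 3, 1942 is a Sunday.
The range spans 92 days (inclusive of both endpoints).
92 = 7 × 13 + 1, so there are 13 full weeks plus 1 extra day.
Each full week contributes 2 days from the set (Fri, Sat): 13 × 2 = 26.
The 1 extra day is Sun — none qualify.
Total: 26 + 0 = 26.

26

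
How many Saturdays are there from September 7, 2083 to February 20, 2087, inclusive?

September 7, 2083 is a Tuesday.
From September 7, 2083 to February 20, 2087 is 1263 days inclusive.
1263 = 7 × 180 + 3, so there are 180 full weeks plus 3 extra days.
Each full week contributes one Saturday: 180 so far.
The 3 extra days are Tue, Wed, Thu — none qualify.
Total: 180 + 0 = 180.

180 Saturdays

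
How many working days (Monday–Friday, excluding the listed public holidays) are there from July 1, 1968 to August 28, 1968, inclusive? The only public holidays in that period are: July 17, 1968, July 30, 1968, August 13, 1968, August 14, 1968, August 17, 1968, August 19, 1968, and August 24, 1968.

July 1, 1968 is a Monday.
From July 1, 1968 to August 28, 1968 is 59 days inclusive.
59 = 7 × 8 + 3, so there are 8 full weeks plus 3 extra days.
Each full week contributes 5 weekdays (Mon–Fri): 8 × 5 = 40.
The 3 extra days are Monday, Tuesday, Wednesday — 3 of them qualify.
Total: 40 + 3 = 43.
Holidays: July 17, 1968 (Wed); July 30, 1968 (Tue); August 13, 1968 (Tue); August 14, 1968 (Wed); August 17, 1968 (Sat); August 19, 1968 (Mon); August 24, 1968 (Sat).
5 of the 7 holidays fall on weekdays; the rest are weekends and were already excluded.
Business days: 43 − 5 = 38.

38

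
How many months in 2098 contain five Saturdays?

4

A month has five Saturdays exactly when Saturday falls within its first (length − 28) days.
Jan: 31 days, starts Wed → 5 of Wed, Thu, Fri
Feb: 28 days, starts Sat → 5 of (none)
Mar: 31 days, starts Sat → 5 of Sat, Sun, Mon ✓
Apr: 30 days, starts Tue → 5 of Tue, Wed
May: 31 days, starts Thu → 5 of Thu, Fri, Sat ✓
Jun: 30 days, starts Sun → 5 of Sun, Mon
Jul: 31 days, starts Tue → 5 of Tue, Wed, Thu
Aug: 31 days, starts Fri → 5 of Fri, Sat, Sun ✓
Sep: 30 days, starts Mon → 5 of Mon, Tue
Oct: 31 days, starts Wed → 5 of Wed, Thu, Fri
Nov: 30 days, starts Sat → 5 of Sat, Sun ✓
Dec: 31 days, starts Mon → 5 of Mon, Tue, Wed
Months with five Saturdays: Mar, May, Aug, Nov.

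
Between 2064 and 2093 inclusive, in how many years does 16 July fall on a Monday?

Day of week of July 16 in each year:
2064: Wed, 2065: Thu, 2066: Fri, 2067: Sat, 2068: Mon ✓, 2069: Tue, 2070: Wed, 2071: Thu, 2072: Sat, 2073: Sun, 2074: Mon ✓, 2075: Tue, 2076: Thu, 2077: Fri, 2078: Sat, 2079: Sun, 2080: Tue, 2081: Wed, 2082: Thu, 2083: Fri, 2084: Sun, 2085: Mon ✓, 2086: Tue, 2087: Wed, 2088: Fri, 2089: Sat, 2090: Sun, 2091: Mon ✓, 2092: Wed, 2093: Thu
Mondays: 2068, 2074, 2085, 2091.

4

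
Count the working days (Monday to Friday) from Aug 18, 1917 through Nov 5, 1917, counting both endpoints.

Aug 18, 1917 is a Saturday.
That's 80 days from start to end, counting both.
80 = 7 × 11 + 3, so there are 11 full weeks plus 3 extra days.
Each full week contributes 5 weekdays (Mon–Fri): 11 × 5 = 55.
The 3 extra days are Sat, Sun, Mon — 1 of them qualifies.
Total: 55 + 1 = 56.

56 weekdays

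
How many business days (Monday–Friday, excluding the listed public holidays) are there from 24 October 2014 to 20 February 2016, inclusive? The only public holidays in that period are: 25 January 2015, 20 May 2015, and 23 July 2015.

344 business days

24 October 2014 is a Friday.
The range spans 485 days (inclusive of both endpoints).
485 = 7 × 69 + 2, so there are 69 full weeks plus 2 extra days.
Each full week contributes 5 weekdays (Mon–Fri): 69 × 5 = 345.
The 2 extra days are Friday, Saturday — 1 of them qualifies.
Total: 345 + 1 = 346.
Holidays: 25 January 2015 (Sun); 20 May 2015 (Wed); 23 July 2015 (Thu).
2 of the 3 holidays fall on weekdays; the rest are weekends and were already excluded.
Business days: 346 − 2 = 344.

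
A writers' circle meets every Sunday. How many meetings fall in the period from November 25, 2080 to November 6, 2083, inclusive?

November 25, 2080 is a Monday.
From November 25, 2080 to November 6, 2083 is 1077 days inclusive.
1077 = 7 × 153 + 6, so there are 153 full weeks plus 6 extra days.
Each full week contributes one Sunday: 153 so far.
The 6 extra days are Monday, Tuesday, Wednesday, Thursday, Friday, Saturday — none qualify.
Total: 153 + 0 = 153.

153 Sundays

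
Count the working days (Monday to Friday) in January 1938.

Jan 1, 1938 is a Saturday.
The range spans 31 days (inclusive of both endpoints).
31 = 7 × 4 + 3, so there are 4 full weeks plus 3 extra days.
Each full week contributes 5 weekdays (Mon–Fri): 4 × 5 = 20.
The 3 extra days are Saturday, Sunday, Monday — 1 of them qualifies.
Total: 20 + 1 = 21.

21 weekdays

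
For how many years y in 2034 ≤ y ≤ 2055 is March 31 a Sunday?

3

Day of week of March 31 in each year:
2034: Fri, 2035: Sat, 2036: Mon, 2037: Tue, 2038: Wed, 2039: Thu, 2040: Sat, 2041: Sun ✓, 2042: Mon, 2043: Tue, 2044: Thu, 2045: Fri, 2046: Sat, 2047: Sun ✓, 2048: Tue, 2049: Wed, 2050: Thu, 2051: Fri, 2052: Sun ✓, 2053: Mon, 2054: Tue, 2055: Wed
Sundays: 2041, 2047, 2052.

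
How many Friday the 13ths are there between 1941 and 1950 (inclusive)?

Friday-the-13ths by year:
1941: Jun
1942: Feb, Mar, Nov
1943: Aug
1944: Oct
1945: Apr, Jul
1946: Sep, Dec
1947: Jun
1948: Feb, Aug
1949: May
1950: Jan, Oct

16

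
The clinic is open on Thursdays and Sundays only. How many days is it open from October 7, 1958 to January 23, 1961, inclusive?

240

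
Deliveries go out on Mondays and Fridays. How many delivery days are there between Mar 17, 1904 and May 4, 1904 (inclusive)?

14

Mar 17, 1904 is a Thursday.
From Mar 17, 1904 to May 4, 1904 is 49 days inclusive.
49 = 7 × 7, so the span is exactly 7 full weeks.
Each full week contributes 2 days from the set (Mon, Fri): 7 × 2 = 14.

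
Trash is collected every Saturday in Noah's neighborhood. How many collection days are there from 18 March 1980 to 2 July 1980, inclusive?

18 March 1980 is a Tuesday.
The range spans 107 days (inclusive of both endpoints).
107 = 7 × 15 + 2, so there are 15 full weeks plus 2 extra days.
Each full week contributes one Saturday: 15 so far.
The 2 extra days are Tuesday, Wednesday — none qualify.
Total: 15 + 0 = 15.

15 Saturdays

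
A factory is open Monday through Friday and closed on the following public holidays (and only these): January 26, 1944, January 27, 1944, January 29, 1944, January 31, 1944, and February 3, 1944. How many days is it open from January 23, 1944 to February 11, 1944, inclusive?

January 23, 1944 is a Sunday.
From January 23, 1944 to February 11, 1944 is 20 days inclusive.
20 = 7 × 2 + 6, so there are 2 full weeks plus 6 extra days.
Each full week contributes 5 weekdays (Mon–Fri): 2 × 5 = 10.
The 6 extra days are Sun, Mon, Tue, Wed, Thu, Fri — 5 of them qualify.
Total: 10 + 5 = 15.
Holidays: January 26, 1944 (Wed); January 27, 1944 (Thu); January 29, 1944 (Sat); January 31, 1944 (Mon); February 3, 1944 (Thu).
4 of the 5 holidays fall on weekdays; the rest are weekends and were already excluded.
Business days: 15 − 4 = 11.

11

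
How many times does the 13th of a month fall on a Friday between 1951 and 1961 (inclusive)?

Friday-the-13ths by year:
1951: Apr, Jul
1952: Jun
1953: Feb, Mar, Nov
1954: Aug
1955: May
1956: Jan, Apr, Jul
1957: Sep, Dec
1958: Jun
1959: Feb, Mar, Nov
1960: May
1961: Jan, Oct

20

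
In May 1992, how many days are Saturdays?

May 1, 1992 is a Friday.
The range spans 31 days (inclusive of both endpoints).
31 = 7 × 4 + 3, so there are 4 full weeks plus 3 extra days.
Each full week contributes one Saturday: 4 so far.
The 3 extra days are Fri, Sat, Sun — 1 of them qualifies.
Total: 4 + 1 = 5.

5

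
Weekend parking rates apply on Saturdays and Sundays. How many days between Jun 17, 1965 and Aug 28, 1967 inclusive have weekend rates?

230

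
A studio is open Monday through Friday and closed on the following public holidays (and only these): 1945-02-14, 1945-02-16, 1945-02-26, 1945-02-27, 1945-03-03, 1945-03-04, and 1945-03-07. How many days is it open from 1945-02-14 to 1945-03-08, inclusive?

1945-02-14 is a Wednesday.
That's 23 days from start to end, counting both.
23 = 7 × 3 + 2, so there are 3 full weeks plus 2 extra days.
Each full week contributes 5 weekdays (Mon–Fri): 3 × 5 = 15.
The 2 extra days are Wednesday, Thursday — 2 of them qualify.
Total: 15 + 2 = 17.
Holidays: 1945-02-14 (Wed); 1945-02-16 (Fri); 1945-02-26 (Mon); 1945-02-27 (Tue); 1945-03-03 (Sat); 1945-03-04 (Sun); 1945-03-07 (Wed).
5 of the 7 holidays fall on weekdays; the rest are weekends and were already excluded.
Business days: 17 − 5 = 12.

12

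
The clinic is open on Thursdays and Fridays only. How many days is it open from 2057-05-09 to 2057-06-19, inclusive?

12

2057-05-09 is a Wednesday.
From 2057-05-09 to 2057-06-19 is 42 days inclusive.
42 = 7 × 6, so the span is exactly 6 full weeks.
Each full week contributes 2 days from the set (Thu, Fri): 6 × 2 = 12.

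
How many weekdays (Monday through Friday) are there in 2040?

261 weekdays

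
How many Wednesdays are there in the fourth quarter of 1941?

14

October 1, 1941 is a Wednesday.
That's 92 days from start to end, counting both.
92 = 7 × 13 + 1, so there are 13 full weeks plus 1 extra day.
Each full week contributes one Wednesday: 13 so far.
The 1 extra day is Wed — 1 of them qualifies.
Total: 13 + 1 = 14.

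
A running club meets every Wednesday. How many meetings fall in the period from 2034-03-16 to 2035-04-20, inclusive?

2034-03-16 is a Thursday.
That's 401 days from start to end, counting both.
401 = 7 × 57 + 2, so there are 57 full weeks plus 2 extra days.
Each full week contributes one Wednesday: 57 so far.
The 2 extra days are Thursday, Friday — none qualify.
Total: 57 + 0 = 57.

57 Wednesdays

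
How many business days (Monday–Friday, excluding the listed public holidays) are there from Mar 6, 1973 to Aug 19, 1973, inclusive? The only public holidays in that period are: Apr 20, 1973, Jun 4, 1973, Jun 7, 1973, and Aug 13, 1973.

Mar 6, 1973 is a Tuesday.
The range spans 167 days (inclusive of both endpoints).
167 = 7 × 23 + 6, so there are 23 full weeks plus 6 extra days.
Each full week contributes 5 weekdays (Mon–Fri): 23 × 5 = 115.
The 6 extra days are Tuesday, Wednesday, Thursday, Friday, Saturday, Sunday — 4 of them qualify.
Total: 115 + 4 = 119.
Holidays: Apr 20, 1973 (Fri); Jun 4, 1973 (Mon); Jun 7, 1973 (Thu); Aug 13, 1973 (Mon).
All 4 holidays fall on weekdays, so subtract 4.
Business days: 119 − 4 = 115.

115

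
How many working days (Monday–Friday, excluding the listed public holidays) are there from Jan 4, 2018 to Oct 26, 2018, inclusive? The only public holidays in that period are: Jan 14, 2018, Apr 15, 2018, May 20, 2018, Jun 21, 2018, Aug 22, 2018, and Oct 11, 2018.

209 working days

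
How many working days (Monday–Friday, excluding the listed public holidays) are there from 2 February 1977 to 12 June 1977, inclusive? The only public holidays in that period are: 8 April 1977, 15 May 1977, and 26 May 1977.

2 February 1977 is a Wednesday.
From 2 February 1977 to 12 June 1977 is 131 days inclusive.
131 = 7 × 18 + 5, so there are 18 full weeks plus 5 extra days.
Each full week contributes 5 weekdays (Mon–Fri): 18 × 5 = 90.
The 5 extra days are Wednesday, Thursday, Friday, Saturday, Sunday — 3 of them qualify.
Total: 90 + 3 = 93.
Holidays: 8 April 1977 (Fri); 15 May 1977 (Sun); 26 May 1977 (Thu).
2 of the 3 holidays fall on weekdays; the rest are weekends and were already excluded.
Business days: 93 − 2 = 91.

91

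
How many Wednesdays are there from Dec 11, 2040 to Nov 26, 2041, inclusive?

50 Wednesdays

Dec 11, 2040 is a Tuesday.
That's 351 days from start to end, counting both.
351 = 7 × 50 + 1, so there are 50 full weeks plus 1 extra day.
Each full week contributes one Wednesday: 50 so far.
The 1 extra day is Tue — none qualify.
Total: 50 + 0 = 50.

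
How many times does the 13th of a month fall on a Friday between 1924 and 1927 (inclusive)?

6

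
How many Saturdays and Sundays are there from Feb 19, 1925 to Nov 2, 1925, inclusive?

74

Feb 19, 1925 is a Thursday.
From Feb 19, 1925 to Nov 2, 1925 is 257 days inclusive.
257 = 7 × 36 + 5, so there are 36 full weeks plus 5 extra days.
Each full week contributes 2 weekend days (Sat, Sun): 36 × 2 = 72.
The 5 extra days are Thu, Fri, Sat, Sun, Mon — 2 of them qualify.
Total: 72 + 2 = 74.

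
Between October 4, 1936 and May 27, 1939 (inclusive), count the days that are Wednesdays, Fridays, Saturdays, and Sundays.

October 4, 1936 is a Sunday.
From October 4, 1936 to May 27, 1939 is 966 days inclusive.
966 = 7 × 138, so the span is exactly 138 full weeks.
Each full week contributes 4 days from the set (Wed, Fri, Sat, Sun): 138 × 4 = 552.

552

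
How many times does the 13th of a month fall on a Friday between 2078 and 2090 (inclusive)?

21

Friday-the-13ths by year:
2078: May
2079: Jan, Oct
2080: Sep, Dec
2081: Jun
2082: Feb, Mar, Nov
2083: Aug
2084: Oct
2085: Apr, Jul
2086: Sep, Dec
2087: Jun
2088: Feb, Aug
2089: May
2090: Jan, Oct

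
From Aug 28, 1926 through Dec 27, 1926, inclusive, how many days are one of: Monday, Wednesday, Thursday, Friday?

Aug 28, 1926 is a Saturday.
From Aug 28, 1926 to Dec 27, 1926 is 122 days inclusive.
122 = 7 × 17 + 3, so there are 17 full weeks plus 3 extra days.
Each full week contributes 4 days from the set (Mon, Wed, Thu, Fri): 17 × 4 = 68.
The 3 extra days are Saturday, Sunday, Monday — 1 of them qualifies.
Total: 68 + 1 = 69.

69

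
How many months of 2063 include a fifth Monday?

A month has five Mondays exactly when Monday falls within its first (length − 28) days.
Jan: 31 days, starts Mon → 5 of Mon, Tue, Wed ✓
Feb: 28 days, starts Thu → 5 of (none)
Mar: 31 days, starts Thu → 5 of Thu, Fri, Sat
Apr: 30 days, starts Sun → 5 of Sun, Mon ✓
May: 31 days, starts Tue → 5 of Tue, Wed, Thu
Jun: 30 days, starts Fri → 5 of Fri, Sat
Jul: 31 days, starts Sun → 5 of Sun, Mon, Tue ✓
Aug: 31 days, starts Wed → 5 of Wed, Thu, Fri
Sep: 30 days, starts Sat → 5 of Sat, Sun
Oct: 31 days, starts Mon → 5 of Mon, Tue, Wed ✓
Nov: 30 days, starts Thu → 5 of Thu, Fri
Dec: 31 days, starts Sat → 5 of Sat, Sun, Mon ✓
Months with five Mondays: Jan, Apr, Jul, Oct, Dec.

5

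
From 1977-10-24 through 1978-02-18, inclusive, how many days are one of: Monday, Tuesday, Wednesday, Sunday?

1977-10-24 is a Monday.
From 1977-10-24 to 1978-02-18 is 118 days inclusive.
118 = 7 × 16 + 6, so there are 16 full weeks plus 6 extra days.
Each full week contributes 4 days from the set (Mon, Tue, Wed, Sun): 16 × 4 = 64.
The 6 extra days are Monday, Tuesday, Wednesday, Thursday, Friday, Saturday — 3 of them qualify.
Total: 64 + 3 = 67.

67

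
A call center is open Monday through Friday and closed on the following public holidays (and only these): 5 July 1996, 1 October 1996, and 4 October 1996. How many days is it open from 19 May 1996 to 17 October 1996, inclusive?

106 business days

19 May 1996 is a Sunday.
From 19 May 1996 to 17 October 1996 is 152 days inclusive.
152 = 7 × 21 + 5, so there are 21 full weeks plus 5 extra days.
Each full week contributes 5 weekdays (Mon–Fri): 21 × 5 = 105.
The 5 extra days are Sunday, Monday, Tuesday, Wednesday, Thursday — 4 of them qualify.
Total: 105 + 4 = 109.
Holidays: 5 July 1996 (Fri); 1 October 1996 (Tue); 4 October 1996 (Fri).
All 3 holidays fall on weekdays, so subtract 3.
Business days: 109 − 3 = 106.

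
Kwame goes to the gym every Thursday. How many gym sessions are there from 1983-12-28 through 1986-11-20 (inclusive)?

1983-12-28 is a Wednesday.
From 1983-12-28 to 1986-11-20 is 1059 days inclusive.
1059 = 7 × 151 + 2, so there are 151 full weeks plus 2 extra days.
Each full week contributes one Thursday: 151 so far.
The 2 extra days are Wednesday, Thursday — 1 of them qualifies.
Total: 151 + 1 = 152.

152 Thursdays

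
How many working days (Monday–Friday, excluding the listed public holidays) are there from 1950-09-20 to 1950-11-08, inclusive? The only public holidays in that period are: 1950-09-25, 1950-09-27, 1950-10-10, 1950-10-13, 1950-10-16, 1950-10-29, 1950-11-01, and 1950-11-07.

29 working days

1950-09-20 is a Wednesday.
The range spans 50 days (inclusive of both endpoints).
50 = 7 × 7 + 1, so there are 7 full weeks plus 1 extra day.
Each full week contributes 5 weekdays (Mon–Fri): 7 × 5 = 35.
The 1 extra day is Wed — 1 of them qualifies.
Total: 35 + 1 = 36.
Holidays: 1950-09-25 (Mon); 1950-09-27 (Wed); 1950-10-10 (Tue); 1950-10-13 (Fri); 1950-10-16 (Mon); 1950-10-29 (Sun); 1950-11-01 (Wed); 1950-11-07 (Tue).
7 of the 8 holidays fall on weekdays; the rest are weekends and were already excluded.
Business days: 36 − 7 = 29.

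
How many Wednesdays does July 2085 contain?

July 1, 2085 is a Sunday.
The range spans 31 days (inclusive of both endpoints).
31 = 7 × 4 + 3, so there are 4 full weeks plus 3 extra days.
Each full week contributes one Wednesday: 4 so far.
The 3 extra days are Sun, Mon, Tue — none qualify.
Total: 4 + 0 = 4.

4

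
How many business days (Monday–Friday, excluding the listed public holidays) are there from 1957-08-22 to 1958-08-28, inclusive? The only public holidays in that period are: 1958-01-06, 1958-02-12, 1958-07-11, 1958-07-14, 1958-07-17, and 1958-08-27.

1957-08-22 is a Thursday.
The range spans 372 days (inclusive of both endpoints).
372 = 7 × 53 + 1, so there are 53 full weeks plus 1 extra day.
Each full week contributes 5 weekdays (Mon–Fri): 53 × 5 = 265.
The 1 extra day is Thursday — 1 of them qualifies.
Total: 265 + 1 = 266.
Holidays: 1958-01-06 (Mon); 1958-02-12 (Wed); 1958-07-11 (Fri); 1958-07-14 (Mon); 1958-07-17 (Thu); 1958-08-27 (Wed).
All 6 holidays fall on weekdays, so subtract 6.
Business days: 266 − 6 = 260.

260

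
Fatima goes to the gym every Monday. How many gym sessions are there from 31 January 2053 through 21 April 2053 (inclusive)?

31 January 2053 is a Friday.
That's 81 days from start to end, counting both.
81 = 7 × 11 + 4, so there are 11 full weeks plus 4 extra days.
Each full week contributes one Monday: 11 so far.
The 4 extra days are Friday, Saturday, Sunday, Monday — 1 of them qualifies.
Total: 11 + 1 = 12.

12 Mondays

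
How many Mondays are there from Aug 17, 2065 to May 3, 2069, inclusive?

194 Mondays

Aug 17, 2065 is a Monday.
That's 1356 days from start to end, counting both.
1356 = 7 × 193 + 5, so there are 193 full weeks plus 5 extra days.
Each full week contributes one Monday: 193 so far.
The 5 extra days are Monday, Tuesday, Wednesday, Thursday, Friday — 1 of them qualifies.
Total: 193 + 1 = 194.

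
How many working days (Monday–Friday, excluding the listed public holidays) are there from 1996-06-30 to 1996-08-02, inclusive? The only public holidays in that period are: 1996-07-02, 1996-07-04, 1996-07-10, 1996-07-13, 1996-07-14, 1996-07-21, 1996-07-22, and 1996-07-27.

21

1996-06-30 is a Sunday.
The range spans 34 days (inclusive of both endpoints).
34 = 7 × 4 + 6, so there are 4 full weeks plus 6 extra days.
Each full week contributes 5 weekdays (Mon–Fri): 4 × 5 = 20.
The 6 extra days are Sun, Mon, Tue, Wed, Thu, Fri — 5 of them qualify.
Total: 20 + 5 = 25.
Holidays: 1996-07-02 (Tue); 1996-07-04 (Thu); 1996-07-10 (Wed); 1996-07-13 (Sat); 1996-07-14 (Sun); 1996-07-21 (Sun); 1996-07-22 (Mon); 1996-07-27 (Sat).
4 of the 8 holidays fall on weekdays; the rest are weekends and were already excluded.
Business days: 25 − 4 = 21.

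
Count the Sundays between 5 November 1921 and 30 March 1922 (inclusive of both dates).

5 November 1921 is a Saturday.
The range spans 146 days (inclusive of both endpoints).
146 = 7 × 20 + 6, so there are 20 full weeks plus 6 extra days.
Each full week contributes one Sunday: 20 so far.
The 6 extra days are Saturday, Sunday, Monday, Tuesday, Wednesday, Thursday — 1 of them qualifies.
Total: 20 + 1 = 21.

21 Sundays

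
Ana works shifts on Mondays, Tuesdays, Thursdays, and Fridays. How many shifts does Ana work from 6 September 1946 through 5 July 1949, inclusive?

6 September 1946 is a Friday.
That's 1034 days from start to end, counting both.
1034 = 7 × 147 + 5, so there are 147 full weeks plus 5 extra days.
Each full week contributes 4 days from the set (Mon, Tue, Thu, Fri): 147 × 4 = 588.
The 5 extra days are Fri, Sat, Sun, Mon, Tue — 3 of them qualify.
Total: 588 + 3 = 591.

591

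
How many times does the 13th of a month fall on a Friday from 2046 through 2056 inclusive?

18

Friday-the-13ths by year:
2046: Apr, Jul
2047: Sep, Dec
2048: Mar, Nov
2049: Aug
2050: May
2051: Jan, Oct
2052: Sep, Dec
2053: Jun
2054: Feb, Mar, Nov
2055: Aug
2056: Oct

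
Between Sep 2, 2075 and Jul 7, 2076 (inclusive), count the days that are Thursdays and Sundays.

88

Sep 2, 2075 is a Monday.
From Sep 2, 2075 to Jul 7, 2076 is 310 days inclusive.
310 = 7 × 44 + 2, so there are 44 full weeks plus 2 extra days.
Each full week contributes 2 days from the set (Thu, Sun): 44 × 2 = 88.
The 2 extra days are Mon, Tue — none qualify.
Total: 88 + 0 = 88.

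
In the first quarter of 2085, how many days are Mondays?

13

2085-01-01 is a Monday.
From 2085-01-01 to 2085-03-31 is 90 days inclusive.
90 = 7 × 12 + 6, so there are 12 full weeks plus 6 extra days.
Each full week contributes one Monday: 12 so far.
The 6 extra days are Mon, Tue, Wed, Thu, Fri, Sat — 1 of them qualifies.
Total: 12 + 1 = 13.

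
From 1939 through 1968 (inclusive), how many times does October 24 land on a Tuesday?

5

Day of week of October 24 in each year:
1939: Tue ✓, 1940: Thu, 1941: Fri, 1942: Sat, 1943: Sun, 1944: Tue ✓, 1945: Wed, 1946: Thu, 1947: Fri, 1948: Sun, 1949: Mon, 1950: Tue ✓, 1951: Wed, 1952: Fri, 1953: Sat, 1954: Sun, 1955: Mon, 1956: Wed, 1957: Thu, 1958: Fri, 1959: Sat, 1960: Mon, 1961: Tue ✓, 1962: Wed, 1963: Thu, 1964: Sat, 1965: Sun, 1966: Mon, 1967: Tue ✓, 1968: Thu
Tuesdays: 1939, 1944, 1950, 1961, 1967.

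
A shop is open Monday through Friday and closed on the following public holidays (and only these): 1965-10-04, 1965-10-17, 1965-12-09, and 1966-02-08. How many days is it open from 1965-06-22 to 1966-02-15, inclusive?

168

1965-06-22 is a Tuesday.
From 1965-06-22 to 1966-02-15 is 239 days inclusive.
239 = 7 × 34 + 1, so there are 34 full weeks plus 1 extra day.
Each full week contributes 5 weekdays (Mon–Fri): 34 × 5 = 170.
The 1 extra day is Tue — 1 of them qualifies.
Total: 170 + 1 = 171.
Holidays: 1965-10-04 (Mon); 1965-10-17 (Sun); 1965-12-09 (Thu); 1966-02-08 (Tue).
3 of the 4 holidays fall on weekdays; the rest are weekends and were already excluded.
Business days: 171 − 3 = 168.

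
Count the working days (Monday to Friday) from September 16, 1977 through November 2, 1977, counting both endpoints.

34

September 16, 1977 is a Friday.
From September 16, 1977 to November 2, 1977 is 48 days inclusive.
48 = 7 × 6 + 6, so there are 6 full weeks plus 6 extra days.
Each full week contributes 5 weekdays (Mon–Fri): 6 × 5 = 30.
The 6 extra days are Friday, Saturday, Sunday, Monday, Tuesday, Wednesday — 4 of them qualify.
Total: 30 + 4 = 34.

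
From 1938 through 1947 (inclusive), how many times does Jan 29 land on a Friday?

Day of week of January 29 in each year:
1938: Sat, 1939: Sun, 1940: Mon, 1941: Wed, 1942: Thu, 1943: Fri ✓, 1944: Sat, 1945: Mon, 1946: Tue, 1947: Wed
Fridays: 1943.

1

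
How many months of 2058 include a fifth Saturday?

A month has five Saturdays exactly when Saturday falls within its first (length − 28) days.
Jan: 31 days, starts Tue → 5 of Tue, Wed, Thu
Feb: 28 days, starts Fri → 5 of (none)
Mar: 31 days, starts Fri → 5 of Fri, Sat, Sun ✓
Apr: 30 days, starts Mon → 5 of Mon, Tue
May: 31 days, starts Wed → 5 of Wed, Thu, Fri
Jun: 30 days, starts Sat → 5 of Sat, Sun ✓
Jul: 31 days, starts Mon → 5 of Mon, Tue, Wed
Aug: 31 days, starts Thu → 5 of Thu, Fri, Sat ✓
Sep: 30 days, starts Sun → 5 of Sun, Mon
Oct: 31 days, starts Tue → 5 of Tue, Wed, Thu
Nov: 30 days, starts Fri → 5 of Fri, Sat ✓
Dec: 31 days, starts Sun → 5 of Sun, Mon, Tue
Months with five Saturdays: Mar, Jun, Aug, Nov.

4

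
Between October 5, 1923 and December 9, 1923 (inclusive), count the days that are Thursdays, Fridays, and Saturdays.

29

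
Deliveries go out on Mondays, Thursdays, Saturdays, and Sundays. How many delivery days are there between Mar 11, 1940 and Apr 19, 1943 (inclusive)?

Mar 11, 1940 is a Monday.
That's 1135 days from start to end, counting both.
1135 = 7 × 162 + 1, so there are 162 full weeks plus 1 extra day.
Each full week contributes 4 days from the set (Mon, Thu, Sat, Sun): 162 × 4 = 648.
The 1 extra day is Mon — 1 of them qualifies.
Total: 648 + 1 = 649.

649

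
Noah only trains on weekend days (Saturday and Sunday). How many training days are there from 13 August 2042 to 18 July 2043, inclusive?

13 August 2042 is a Wednesday.
That's 340 days from start to end, counting both.
340 = 7 × 48 + 4, so there are 48 full weeks plus 4 extra days.
Each full week contributes 2 weekend days (Sat, Sun): 48 × 2 = 96.
The 4 extra days are Wed, Thu, Fri, Sat — 1 of them qualifies.
Total: 96 + 1 = 97.

97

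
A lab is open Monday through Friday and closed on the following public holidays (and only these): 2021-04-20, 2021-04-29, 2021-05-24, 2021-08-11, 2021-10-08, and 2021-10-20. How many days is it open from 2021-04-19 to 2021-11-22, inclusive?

150

2021-04-19 is a Monday.
From 2021-04-19 to 2021-11-22 is 218 days inclusive.
218 = 7 × 31 + 1, so there are 31 full weeks plus 1 extra day.
Each full week contributes 5 weekdays (Mon–Fri): 31 × 5 = 155.
The 1 extra day is Monday — 1 of them qualifies.
Total: 155 + 1 = 156.
Holidays: 2021-04-20 (Tue); 2021-04-29 (Thu); 2021-05-24 (Mon); 2021-08-11 (Wed); 2021-10-08 (Fri); 2021-10-20 (Wed).
All 6 holidays fall on weekdays, so subtract 6.
Business days: 156 − 6 = 150.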